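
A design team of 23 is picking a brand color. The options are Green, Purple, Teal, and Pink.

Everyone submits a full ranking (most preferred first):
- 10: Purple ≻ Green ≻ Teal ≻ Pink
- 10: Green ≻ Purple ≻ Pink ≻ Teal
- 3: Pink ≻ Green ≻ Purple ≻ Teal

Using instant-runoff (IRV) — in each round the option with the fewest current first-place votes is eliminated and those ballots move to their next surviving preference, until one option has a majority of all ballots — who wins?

Round 1: Green 10, Purple 10, Teal 0, Pink 3. Teal eliminated.
Round 2: Green 10, Purple 10, Pink 3. Pink eliminated.
Round 3: Green 13, Purple 10. Green has a majority (≥12).

Green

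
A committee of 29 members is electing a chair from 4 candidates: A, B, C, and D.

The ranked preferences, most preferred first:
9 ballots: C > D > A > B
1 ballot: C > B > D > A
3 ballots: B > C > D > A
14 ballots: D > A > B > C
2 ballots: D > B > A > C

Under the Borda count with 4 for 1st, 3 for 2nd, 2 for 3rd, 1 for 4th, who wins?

D

A: 9×2 + 1×1 + 3×1 + 14×3 + 2×2 = 68
B: 9×1 + 1×3 + 3×4 + 14×2 + 2×3 = 58
C: 9×4 + 1×4 + 3×3 + 14×1 + 2×1 = 65
D: 9×3 + 1×2 + 3×2 + 14×4 + 2×4 = 99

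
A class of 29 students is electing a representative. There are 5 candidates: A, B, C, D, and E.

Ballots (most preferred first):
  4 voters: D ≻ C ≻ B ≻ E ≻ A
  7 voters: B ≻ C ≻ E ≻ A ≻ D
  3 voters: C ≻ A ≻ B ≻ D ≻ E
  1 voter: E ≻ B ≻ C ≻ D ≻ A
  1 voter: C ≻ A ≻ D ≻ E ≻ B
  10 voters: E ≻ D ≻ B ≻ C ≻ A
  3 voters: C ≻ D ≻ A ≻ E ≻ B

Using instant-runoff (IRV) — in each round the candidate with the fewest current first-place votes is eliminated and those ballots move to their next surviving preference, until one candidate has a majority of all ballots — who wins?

C

Round 1: A 0, B 7, C 7, D 4, E 11. A eliminated.
Round 2: B 7, C 7, D 4, E 11. D eliminated.
Round 3: B 7, C 11, E 11. B eliminated.
Round 4: C 18, E 11. C has a majority (≥15).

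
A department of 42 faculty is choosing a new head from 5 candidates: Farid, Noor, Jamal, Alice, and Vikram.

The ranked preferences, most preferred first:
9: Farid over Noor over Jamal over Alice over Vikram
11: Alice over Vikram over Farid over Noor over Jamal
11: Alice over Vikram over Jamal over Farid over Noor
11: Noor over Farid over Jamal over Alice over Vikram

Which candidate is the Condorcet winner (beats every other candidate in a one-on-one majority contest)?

Alice vs Farid: 22–20
Alice vs Noor: 22–20
Alice vs Jamal: 22–20
Alice vs Vikram: 42–0
Alice beats every other candidate.

Alice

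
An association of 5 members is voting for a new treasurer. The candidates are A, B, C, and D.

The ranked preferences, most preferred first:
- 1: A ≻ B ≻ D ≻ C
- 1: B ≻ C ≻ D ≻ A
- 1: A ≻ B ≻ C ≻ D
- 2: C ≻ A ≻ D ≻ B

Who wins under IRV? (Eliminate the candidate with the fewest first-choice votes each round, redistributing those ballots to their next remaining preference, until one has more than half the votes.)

Round 1: A 2, B 1, C 2, D 0. D eliminated.
Round 2: A 2, B 1, C 2. B eliminated.
Round 3: A 2, C 3. C has a majority (≥3).

C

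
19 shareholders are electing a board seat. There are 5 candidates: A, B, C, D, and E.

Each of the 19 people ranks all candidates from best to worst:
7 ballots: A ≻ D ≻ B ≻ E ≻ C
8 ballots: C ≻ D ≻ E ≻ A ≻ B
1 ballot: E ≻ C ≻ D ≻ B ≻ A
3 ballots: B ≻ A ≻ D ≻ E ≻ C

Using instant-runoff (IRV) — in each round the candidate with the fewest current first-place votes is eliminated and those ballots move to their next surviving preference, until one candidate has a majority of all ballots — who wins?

A

Round 1: A 7, B 3, C 8, D 0, E 1. D eliminated.
Round 2: A 7, B 3, C 8, E 1. E eliminated.
Round 3: A 7, B 3, C 9. B eliminated.
Round 4: A 10, C 9. A has a majority (≥10).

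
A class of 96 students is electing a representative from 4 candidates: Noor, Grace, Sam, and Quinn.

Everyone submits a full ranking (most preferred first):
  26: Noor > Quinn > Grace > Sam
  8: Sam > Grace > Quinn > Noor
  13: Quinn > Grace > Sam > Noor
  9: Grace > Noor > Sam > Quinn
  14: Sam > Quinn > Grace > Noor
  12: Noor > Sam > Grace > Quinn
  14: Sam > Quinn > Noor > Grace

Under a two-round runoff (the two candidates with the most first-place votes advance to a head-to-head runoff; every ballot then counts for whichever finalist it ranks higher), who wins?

Round 1 first-place votes: Noor 38, Grace 9, Sam 36, Quinn 13. Noor and Sam advance.
Runoff: Noor is ranked above Sam on 47 ballots, Sam above Noor on 49.

Sam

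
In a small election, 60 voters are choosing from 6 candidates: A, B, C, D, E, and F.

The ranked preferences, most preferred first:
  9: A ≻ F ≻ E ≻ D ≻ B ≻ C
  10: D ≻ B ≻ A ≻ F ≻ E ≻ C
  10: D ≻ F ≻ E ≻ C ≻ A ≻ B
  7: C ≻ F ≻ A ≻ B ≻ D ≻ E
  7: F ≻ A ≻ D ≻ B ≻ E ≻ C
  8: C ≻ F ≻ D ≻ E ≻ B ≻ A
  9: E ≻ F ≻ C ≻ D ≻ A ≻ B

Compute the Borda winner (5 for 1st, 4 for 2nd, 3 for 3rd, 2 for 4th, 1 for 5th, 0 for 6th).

A: 9×5 + 10×3 + 10×1 + 7×3 + 7×4 + 8×0 + 9×1 = 143
B: 9×1 + 10×4 + 10×0 + 7×2 + 7×2 + 8×1 + 9×0 = 85
C: 9×0 + 10×0 + 10×2 + 7×5 + 7×0 + 8×5 + 9×3 = 122
D: 9×2 + 10×5 + 10×5 + 7×1 + 7×3 + 8×3 + 9×2 = 188
E: 9×3 + 10×1 + 10×3 + 7×0 + 7×1 + 8×2 + 9×5 = 135
F: 9×4 + 10×2 + 10×4 + 7×4 + 7×5 + 8×4 + 9×4 = 227

F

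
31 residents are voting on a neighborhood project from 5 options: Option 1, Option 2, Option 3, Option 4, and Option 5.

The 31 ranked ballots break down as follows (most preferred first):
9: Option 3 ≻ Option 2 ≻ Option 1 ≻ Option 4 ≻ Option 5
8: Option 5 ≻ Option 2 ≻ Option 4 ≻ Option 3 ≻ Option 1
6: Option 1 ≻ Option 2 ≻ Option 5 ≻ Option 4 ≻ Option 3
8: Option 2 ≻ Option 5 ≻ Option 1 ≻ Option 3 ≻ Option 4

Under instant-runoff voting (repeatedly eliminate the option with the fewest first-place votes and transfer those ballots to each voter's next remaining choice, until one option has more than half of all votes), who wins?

Round 1: Option 1 6, Option 2 8, Option 3 9, Option 4 0, Option 5 8. Option 4 eliminated.
Round 2: Option 1 6, Option 2 8, Option 3 9, Option 5 8. Option 1 eliminated.
Round 3: Option 2 14, Option 3 9, Option 5 8. Option 5 eliminated.
Round 4: Option 2 22, Option 3 9. Option 2 has a majority (≥16).

Option 2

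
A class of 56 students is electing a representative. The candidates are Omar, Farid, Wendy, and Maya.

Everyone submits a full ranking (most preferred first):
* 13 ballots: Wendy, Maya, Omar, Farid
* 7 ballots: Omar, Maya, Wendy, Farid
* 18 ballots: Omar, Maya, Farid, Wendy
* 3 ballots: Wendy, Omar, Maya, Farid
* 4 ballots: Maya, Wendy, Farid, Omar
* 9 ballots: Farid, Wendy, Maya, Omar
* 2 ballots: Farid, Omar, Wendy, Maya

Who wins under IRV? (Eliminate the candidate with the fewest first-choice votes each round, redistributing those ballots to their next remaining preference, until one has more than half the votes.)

Round 1: Omar 25, Farid 11, Wendy 16, Maya 4. Maya eliminated.
Round 2: Omar 25, Farid 11, Wendy 20. Farid eliminated.
Round 3: Omar 27, Wendy 29. Wendy has a majority (≥29).

Wendy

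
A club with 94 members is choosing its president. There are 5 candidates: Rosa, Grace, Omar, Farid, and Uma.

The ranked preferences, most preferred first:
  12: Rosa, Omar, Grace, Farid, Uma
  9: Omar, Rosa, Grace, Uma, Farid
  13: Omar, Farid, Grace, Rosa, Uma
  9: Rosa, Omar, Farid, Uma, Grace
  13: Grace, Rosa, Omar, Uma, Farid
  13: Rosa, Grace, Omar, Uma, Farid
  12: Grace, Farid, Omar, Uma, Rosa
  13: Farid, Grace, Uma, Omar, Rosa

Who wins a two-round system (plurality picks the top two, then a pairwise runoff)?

Grace

Round 1 first-place votes: Rosa 34, Grace 25, Omar 22, Farid 13, Uma 0. Rosa and Grace advance.
Runoff: Rosa is ranked above Grace on 43 ballots, Grace above Rosa on 51.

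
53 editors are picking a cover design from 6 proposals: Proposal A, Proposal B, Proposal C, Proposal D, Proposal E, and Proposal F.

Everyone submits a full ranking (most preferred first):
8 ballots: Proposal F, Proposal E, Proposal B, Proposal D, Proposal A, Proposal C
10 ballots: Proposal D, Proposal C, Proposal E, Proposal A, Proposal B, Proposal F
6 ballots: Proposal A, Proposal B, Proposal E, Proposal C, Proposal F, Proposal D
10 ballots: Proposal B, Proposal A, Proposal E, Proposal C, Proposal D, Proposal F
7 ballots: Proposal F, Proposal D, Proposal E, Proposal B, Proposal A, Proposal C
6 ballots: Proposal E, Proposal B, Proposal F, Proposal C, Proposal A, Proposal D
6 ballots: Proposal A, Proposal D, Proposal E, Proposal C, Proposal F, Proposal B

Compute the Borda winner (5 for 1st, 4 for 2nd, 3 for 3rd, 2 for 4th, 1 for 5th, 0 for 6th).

Proposal E

Proposal A: 8×1 + 10×2 + 6×5 + 10×4 + 7×1 + 6×1 + 6×5 = 141
Proposal B: 8×3 + 10×1 + 6×4 + 10×5 + 7×2 + 6×4 + 6×0 = 146
Proposal C: 8×0 + 10×4 + 6×2 + 10×2 + 7×0 + 6×2 + 6×2 = 96
Proposal D: 8×2 + 10×5 + 6×0 + 10×1 + 7×4 + 6×0 + 6×4 = 128
Proposal E: 8×4 + 10×3 + 6×3 + 10×3 + 7×3 + 6×5 + 6×3 = 179
Proposal F: 8×5 + 10×0 + 6×1 + 10×0 + 7×5 + 6×3 + 6×1 = 105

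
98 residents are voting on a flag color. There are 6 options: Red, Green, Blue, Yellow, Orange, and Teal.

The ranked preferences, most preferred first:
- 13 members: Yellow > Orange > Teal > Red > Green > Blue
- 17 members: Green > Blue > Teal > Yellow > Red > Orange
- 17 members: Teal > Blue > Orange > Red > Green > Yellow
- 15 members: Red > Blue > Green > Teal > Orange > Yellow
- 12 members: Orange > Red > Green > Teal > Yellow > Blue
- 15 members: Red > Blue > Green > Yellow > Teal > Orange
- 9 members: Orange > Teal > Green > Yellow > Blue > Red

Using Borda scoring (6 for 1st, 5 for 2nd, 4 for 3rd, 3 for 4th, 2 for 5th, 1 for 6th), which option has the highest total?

Red: 13×3 + 17×2 + 17×3 + 15×6 + 12×5 + 15×6 + 9×1 = 373
Green: 13×2 + 17×6 + 17×2 + 15×4 + 12×4 + 15×4 + 9×4 = 366
Blue: 13×1 + 17×5 + 17×5 + 15×5 + 12×1 + 15×5 + 9×2 = 363
Yellow: 13×6 + 17×3 + 17×1 + 15×1 + 12×2 + 15×3 + 9×3 = 257
Orange: 13×5 + 17×1 + 17×4 + 15×2 + 12×6 + 15×1 + 9×6 = 321
Teal: 13×4 + 17×4 + 17×6 + 15×3 + 12×3 + 15×2 + 9×5 = 378

Teal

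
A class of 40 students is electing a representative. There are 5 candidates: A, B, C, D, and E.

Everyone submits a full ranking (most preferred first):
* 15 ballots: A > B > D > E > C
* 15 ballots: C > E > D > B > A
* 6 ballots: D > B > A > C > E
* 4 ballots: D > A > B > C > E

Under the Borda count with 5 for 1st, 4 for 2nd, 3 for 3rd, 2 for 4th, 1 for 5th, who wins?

D

A: 15×5 + 15×1 + 6×3 + 4×4 = 124
B: 15×4 + 15×2 + 6×4 + 4×3 = 126
C: 15×1 + 15×5 + 6×2 + 4×2 = 110
D: 15×3 + 15×3 + 6×5 + 4×5 = 140
E: 15×2 + 15×4 + 6×1 + 4×1 = 100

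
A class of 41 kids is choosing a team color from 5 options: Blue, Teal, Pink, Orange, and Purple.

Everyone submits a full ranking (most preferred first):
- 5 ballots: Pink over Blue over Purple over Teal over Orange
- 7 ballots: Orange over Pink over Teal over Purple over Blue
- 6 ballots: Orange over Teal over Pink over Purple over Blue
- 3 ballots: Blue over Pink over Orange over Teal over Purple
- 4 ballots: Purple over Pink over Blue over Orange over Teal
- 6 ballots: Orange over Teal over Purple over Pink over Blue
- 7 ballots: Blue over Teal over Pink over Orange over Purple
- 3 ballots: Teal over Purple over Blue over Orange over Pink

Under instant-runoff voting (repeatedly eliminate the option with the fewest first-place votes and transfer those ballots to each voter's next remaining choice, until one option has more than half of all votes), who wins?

Round 1: Blue 10, Teal 3, Pink 5, Orange 19, Purple 4. Teal eliminated.
Round 2: Blue 10, Pink 5, Orange 19, Purple 7. Pink eliminated.
Round 3: Blue 15, Orange 19, Purple 7. Purple eliminated.
Round 4: Blue 22, Orange 19. Blue has a majority (≥21).

Blue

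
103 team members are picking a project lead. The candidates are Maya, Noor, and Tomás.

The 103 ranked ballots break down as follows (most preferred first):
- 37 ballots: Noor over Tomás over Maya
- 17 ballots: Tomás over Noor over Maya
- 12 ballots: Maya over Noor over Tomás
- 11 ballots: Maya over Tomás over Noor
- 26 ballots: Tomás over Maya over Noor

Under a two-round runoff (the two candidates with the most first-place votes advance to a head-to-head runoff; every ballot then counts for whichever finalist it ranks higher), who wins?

Round 1 first-place votes: Maya 23, Noor 37, Tomás 43. Tomás and Noor advance.
Runoff: Tomás is ranked above Noor on 54 ballots, Noor above Tomás on 49.

Tomás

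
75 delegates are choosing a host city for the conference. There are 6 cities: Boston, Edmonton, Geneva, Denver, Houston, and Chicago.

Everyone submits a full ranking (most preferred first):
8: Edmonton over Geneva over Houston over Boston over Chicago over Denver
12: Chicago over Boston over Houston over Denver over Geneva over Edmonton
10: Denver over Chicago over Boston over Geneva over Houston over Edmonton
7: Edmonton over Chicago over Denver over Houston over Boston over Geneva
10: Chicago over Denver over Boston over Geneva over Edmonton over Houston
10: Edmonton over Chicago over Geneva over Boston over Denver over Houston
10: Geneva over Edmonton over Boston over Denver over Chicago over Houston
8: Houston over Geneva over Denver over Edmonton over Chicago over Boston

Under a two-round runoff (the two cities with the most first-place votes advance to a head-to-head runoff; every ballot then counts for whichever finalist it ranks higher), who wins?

Round 1 first-place votes: Boston 0, Edmonton 25, Geneva 10, Denver 10, Houston 8, Chicago 22. Edmonton and Chicago advance.
Runoff: Edmonton is ranked above Chicago on 43 ballots, Chicago above Edmonton on 32.

Edmonton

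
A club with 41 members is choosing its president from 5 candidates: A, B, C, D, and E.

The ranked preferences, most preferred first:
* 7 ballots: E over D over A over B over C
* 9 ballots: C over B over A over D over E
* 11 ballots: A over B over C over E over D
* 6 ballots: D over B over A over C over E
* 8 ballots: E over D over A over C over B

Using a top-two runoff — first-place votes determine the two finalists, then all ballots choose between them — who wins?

Round 1 first-place votes: A 11, B 0, C 9, D 6, E 15. E and A advance.
Runoff: E is ranked above A on 15 ballots, A above E on 26.

A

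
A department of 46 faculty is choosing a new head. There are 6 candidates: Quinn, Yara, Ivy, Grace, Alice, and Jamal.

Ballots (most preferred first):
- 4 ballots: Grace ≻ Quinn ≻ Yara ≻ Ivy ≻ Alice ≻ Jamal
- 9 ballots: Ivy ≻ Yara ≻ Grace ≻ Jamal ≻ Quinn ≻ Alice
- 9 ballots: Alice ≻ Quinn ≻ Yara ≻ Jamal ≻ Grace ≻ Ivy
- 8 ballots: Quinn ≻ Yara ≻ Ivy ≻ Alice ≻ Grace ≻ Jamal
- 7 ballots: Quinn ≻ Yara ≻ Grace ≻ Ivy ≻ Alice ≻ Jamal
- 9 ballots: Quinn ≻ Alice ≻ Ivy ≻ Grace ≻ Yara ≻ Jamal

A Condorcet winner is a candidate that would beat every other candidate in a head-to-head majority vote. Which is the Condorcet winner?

Quinn vs Yara: 37–9
Quinn vs Ivy: 37–9
Quinn vs Grace: 33–13
Quinn vs Alice: 37–9
Quinn vs Jamal: 37–9
Quinn beats every other candidate.

Quinn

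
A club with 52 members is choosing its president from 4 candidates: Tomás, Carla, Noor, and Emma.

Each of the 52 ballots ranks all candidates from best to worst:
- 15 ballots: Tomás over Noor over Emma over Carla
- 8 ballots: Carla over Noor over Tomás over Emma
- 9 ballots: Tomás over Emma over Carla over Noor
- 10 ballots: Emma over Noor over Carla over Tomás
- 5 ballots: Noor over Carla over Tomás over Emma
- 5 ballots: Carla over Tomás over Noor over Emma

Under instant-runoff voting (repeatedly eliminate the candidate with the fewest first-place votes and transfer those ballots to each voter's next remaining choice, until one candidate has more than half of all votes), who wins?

Carla

Round 1: Tomás 24, Carla 13, Noor 5, Emma 10. Noor eliminated.
Round 2: Tomás 24, Carla 18, Emma 10. Emma eliminated.
Round 3: Tomás 24, Carla 28. Carla has a majority (≥27).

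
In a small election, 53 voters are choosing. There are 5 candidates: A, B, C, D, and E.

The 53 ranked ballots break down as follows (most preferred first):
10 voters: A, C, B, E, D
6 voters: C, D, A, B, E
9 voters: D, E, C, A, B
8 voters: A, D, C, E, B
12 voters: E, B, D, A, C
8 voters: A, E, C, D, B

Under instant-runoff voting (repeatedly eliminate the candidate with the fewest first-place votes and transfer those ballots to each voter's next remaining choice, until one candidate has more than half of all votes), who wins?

D

Round 1: A 26, B 0, C 6, D 9, E 12. B eliminated.
Round 2: A 26, C 6, D 9, E 12. C eliminated.
Round 3: A 26, D 15, E 12. E eliminated.
Round 4: A 26, D 27. D has a majority (≥27).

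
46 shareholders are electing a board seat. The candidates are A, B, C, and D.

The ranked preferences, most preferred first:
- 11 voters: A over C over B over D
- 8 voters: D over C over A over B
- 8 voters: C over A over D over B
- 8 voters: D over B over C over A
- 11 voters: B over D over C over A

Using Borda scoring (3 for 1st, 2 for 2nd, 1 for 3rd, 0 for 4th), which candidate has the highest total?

A: 11×3 + 8×1 + 8×2 + 8×0 + 11×0 = 57
B: 11×1 + 8×0 + 8×0 + 8×2 + 11×3 = 60
C: 11×2 + 8×2 + 8×3 + 8×1 + 11×1 = 81
D: 11×0 + 8×3 + 8×1 + 8×3 + 11×2 = 78

C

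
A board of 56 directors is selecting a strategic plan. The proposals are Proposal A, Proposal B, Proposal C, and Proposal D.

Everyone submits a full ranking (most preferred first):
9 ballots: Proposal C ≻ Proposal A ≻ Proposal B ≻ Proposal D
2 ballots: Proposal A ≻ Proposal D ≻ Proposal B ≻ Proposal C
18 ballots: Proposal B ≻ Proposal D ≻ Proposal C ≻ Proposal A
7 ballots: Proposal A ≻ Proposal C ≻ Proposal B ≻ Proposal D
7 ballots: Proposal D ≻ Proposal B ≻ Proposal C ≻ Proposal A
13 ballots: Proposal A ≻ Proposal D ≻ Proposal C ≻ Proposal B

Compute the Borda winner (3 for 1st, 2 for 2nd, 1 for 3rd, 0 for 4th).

Proposal A: 9×2 + 2×3 + 18×0 + 7×3 + 7×0 + 13×3 = 84
Proposal B: 9×1 + 2×1 + 18×3 + 7×1 + 7×2 + 13×0 = 86
Proposal C: 9×3 + 2×0 + 18×1 + 7×2 + 7×1 + 13×1 = 79
Proposal D: 9×0 + 2×2 + 18×2 + 7×0 + 7×3 + 13×2 = 87

Proposal D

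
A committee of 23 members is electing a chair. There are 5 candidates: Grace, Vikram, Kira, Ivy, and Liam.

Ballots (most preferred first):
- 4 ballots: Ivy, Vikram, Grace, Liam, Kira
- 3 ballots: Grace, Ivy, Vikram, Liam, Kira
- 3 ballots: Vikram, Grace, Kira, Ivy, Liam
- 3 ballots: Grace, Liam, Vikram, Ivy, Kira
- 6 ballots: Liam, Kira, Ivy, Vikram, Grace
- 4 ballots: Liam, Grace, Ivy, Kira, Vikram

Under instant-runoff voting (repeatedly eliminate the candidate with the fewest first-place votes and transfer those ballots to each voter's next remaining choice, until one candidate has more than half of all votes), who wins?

Round 1: Grace 6, Vikram 3, Kira 0, Ivy 4, Liam 10. Kira eliminated.
Round 2: Grace 6, Vikram 3, Ivy 4, Liam 10. Vikram eliminated.
Round 3: Grace 9, Ivy 4, Liam 10. Ivy eliminated.
Round 4: Grace 13, Liam 10. Grace has a majority (≥12).

Grace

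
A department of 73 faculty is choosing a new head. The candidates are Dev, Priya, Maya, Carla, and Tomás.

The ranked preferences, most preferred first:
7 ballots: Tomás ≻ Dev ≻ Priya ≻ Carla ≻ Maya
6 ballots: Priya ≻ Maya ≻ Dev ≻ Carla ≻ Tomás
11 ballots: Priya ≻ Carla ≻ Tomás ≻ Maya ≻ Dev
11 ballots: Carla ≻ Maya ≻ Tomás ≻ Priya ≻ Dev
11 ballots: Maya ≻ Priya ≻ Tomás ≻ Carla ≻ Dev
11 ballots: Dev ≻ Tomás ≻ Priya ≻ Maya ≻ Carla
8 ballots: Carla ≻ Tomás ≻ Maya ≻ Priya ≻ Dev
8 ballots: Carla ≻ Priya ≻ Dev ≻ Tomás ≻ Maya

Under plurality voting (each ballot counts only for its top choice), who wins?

First-place votes: Dev 11, Priya 17, Maya 11, Carla 27, Tomás 7.

Carla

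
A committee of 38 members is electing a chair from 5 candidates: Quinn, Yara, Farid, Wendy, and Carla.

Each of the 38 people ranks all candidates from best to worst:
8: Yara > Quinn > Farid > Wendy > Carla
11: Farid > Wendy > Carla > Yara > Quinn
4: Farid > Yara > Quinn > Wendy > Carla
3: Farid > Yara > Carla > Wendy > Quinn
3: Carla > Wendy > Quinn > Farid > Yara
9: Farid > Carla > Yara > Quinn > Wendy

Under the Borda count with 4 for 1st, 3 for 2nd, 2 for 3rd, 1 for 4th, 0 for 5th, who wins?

Farid

Quinn: 8×3 + 11×0 + 4×2 + 3×0 + 3×2 + 9×1 = 47
Yara: 8×4 + 11×1 + 4×3 + 3×3 + 3×0 + 9×2 = 82
Farid: 8×2 + 11×4 + 4×4 + 3×4 + 3×1 + 9×4 = 127
Wendy: 8×1 + 11×3 + 4×1 + 3×1 + 3×3 + 9×0 = 57
Carla: 8×0 + 11×2 + 4×0 + 3×2 + 3×4 + 9×3 = 67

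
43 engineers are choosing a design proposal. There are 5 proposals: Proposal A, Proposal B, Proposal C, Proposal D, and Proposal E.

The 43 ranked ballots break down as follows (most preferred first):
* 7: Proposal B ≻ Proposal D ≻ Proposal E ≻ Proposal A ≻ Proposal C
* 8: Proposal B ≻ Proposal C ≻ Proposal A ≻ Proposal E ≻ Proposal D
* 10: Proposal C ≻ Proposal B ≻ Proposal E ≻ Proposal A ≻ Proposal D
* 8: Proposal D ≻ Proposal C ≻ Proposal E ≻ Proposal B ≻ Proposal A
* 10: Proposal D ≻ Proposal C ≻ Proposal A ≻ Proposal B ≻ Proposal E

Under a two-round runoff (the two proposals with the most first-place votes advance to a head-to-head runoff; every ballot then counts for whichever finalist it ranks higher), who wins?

Round 1 first-place votes: Proposal A 0, Proposal B 15, Proposal C 10, Proposal D 18, Proposal E 0. Proposal D and Proposal B advance.
Runoff: Proposal D is ranked above Proposal B on 18 ballots, Proposal B above Proposal D on 25.

Proposal B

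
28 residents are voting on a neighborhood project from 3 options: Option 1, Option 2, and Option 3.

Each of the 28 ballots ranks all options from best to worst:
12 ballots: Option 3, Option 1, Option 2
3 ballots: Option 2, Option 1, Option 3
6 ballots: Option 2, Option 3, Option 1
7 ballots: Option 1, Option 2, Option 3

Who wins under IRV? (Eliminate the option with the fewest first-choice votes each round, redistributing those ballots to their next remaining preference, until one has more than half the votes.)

Option 2

Round 1: Option 1 7, Option 2 9, Option 3 12. Option 1 eliminated.
Round 2: Option 2 16, Option 3 12. Option 2 has a majority (≥15).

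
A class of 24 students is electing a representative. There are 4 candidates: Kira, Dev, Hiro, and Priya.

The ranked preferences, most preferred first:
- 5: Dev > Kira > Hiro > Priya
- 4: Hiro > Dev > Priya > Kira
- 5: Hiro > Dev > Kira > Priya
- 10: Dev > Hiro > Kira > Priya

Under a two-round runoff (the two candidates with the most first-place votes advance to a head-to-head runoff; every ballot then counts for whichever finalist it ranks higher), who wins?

Round 1 first-place votes: Kira 0, Dev 15, Hiro 9, Priya 0. Dev and Hiro advance.
Runoff: Dev is ranked above Hiro on 15 ballots, Hiro above Dev on 9.

Dev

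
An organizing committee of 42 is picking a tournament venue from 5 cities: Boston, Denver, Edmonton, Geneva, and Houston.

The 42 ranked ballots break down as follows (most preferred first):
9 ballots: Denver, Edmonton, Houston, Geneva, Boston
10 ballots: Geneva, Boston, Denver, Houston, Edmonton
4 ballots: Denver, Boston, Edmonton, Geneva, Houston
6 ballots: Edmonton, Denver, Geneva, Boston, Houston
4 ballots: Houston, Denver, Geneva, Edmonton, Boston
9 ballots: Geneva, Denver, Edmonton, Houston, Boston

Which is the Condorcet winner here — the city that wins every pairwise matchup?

Denver

Denver vs Boston: 32–10
Denver vs Edmonton: 36–6
Denver vs Geneva: 23–19
Denver vs Houston: 38–4
Denver beats every other city.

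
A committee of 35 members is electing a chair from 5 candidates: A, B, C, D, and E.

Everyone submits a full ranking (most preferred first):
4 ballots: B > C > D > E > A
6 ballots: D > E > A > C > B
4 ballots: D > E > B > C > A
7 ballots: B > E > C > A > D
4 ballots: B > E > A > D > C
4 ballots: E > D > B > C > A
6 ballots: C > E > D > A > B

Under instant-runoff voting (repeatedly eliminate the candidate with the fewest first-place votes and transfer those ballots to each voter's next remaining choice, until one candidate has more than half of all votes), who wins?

D

Round 1: A 0, B 15, C 6, D 10, E 4. A eliminated.
Round 2: B 15, C 6, D 10, E 4. E eliminated.
Round 3: B 15, C 6, D 14. C eliminated.
Round 4: B 15, D 20. D has a majority (≥18).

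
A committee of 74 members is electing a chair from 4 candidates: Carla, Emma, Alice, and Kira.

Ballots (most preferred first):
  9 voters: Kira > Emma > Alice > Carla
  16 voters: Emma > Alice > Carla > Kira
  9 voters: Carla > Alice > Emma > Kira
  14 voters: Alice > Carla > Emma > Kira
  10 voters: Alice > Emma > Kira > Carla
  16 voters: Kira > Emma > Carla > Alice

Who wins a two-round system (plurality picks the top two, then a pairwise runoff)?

Round 1 first-place votes: Carla 9, Emma 16, Alice 24, Kira 25. Kira and Alice advance.
Runoff: Kira is ranked above Alice on 25 ballots, Alice above Kira on 49.

Alice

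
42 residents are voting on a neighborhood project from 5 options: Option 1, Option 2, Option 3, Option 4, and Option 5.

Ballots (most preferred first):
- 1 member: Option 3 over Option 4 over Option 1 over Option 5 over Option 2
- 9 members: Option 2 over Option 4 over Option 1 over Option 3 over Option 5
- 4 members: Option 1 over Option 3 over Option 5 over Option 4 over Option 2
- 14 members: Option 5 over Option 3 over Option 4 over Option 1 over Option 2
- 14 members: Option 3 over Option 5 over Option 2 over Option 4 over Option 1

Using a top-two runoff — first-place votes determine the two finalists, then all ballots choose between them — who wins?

Option 3

Round 1 first-place votes: Option 1 4, Option 2 9, Option 3 15, Option 4 0, Option 5 14. Option 3 and Option 5 advance.
Runoff: Option 3 is ranked above Option 5 on 28 ballots, Option 5 above Option 3 on 14.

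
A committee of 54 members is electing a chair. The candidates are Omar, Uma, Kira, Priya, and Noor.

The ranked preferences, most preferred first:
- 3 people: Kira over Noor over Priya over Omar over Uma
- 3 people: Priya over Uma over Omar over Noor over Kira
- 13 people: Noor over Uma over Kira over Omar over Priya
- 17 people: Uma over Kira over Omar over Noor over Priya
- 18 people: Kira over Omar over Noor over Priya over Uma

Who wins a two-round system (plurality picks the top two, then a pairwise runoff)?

Uma

Round 1 first-place votes: Omar 0, Uma 17, Kira 21, Priya 3, Noor 13. Kira and Uma advance.
Runoff: Kira is ranked above Uma on 21 ballots, Uma above Kira on 33.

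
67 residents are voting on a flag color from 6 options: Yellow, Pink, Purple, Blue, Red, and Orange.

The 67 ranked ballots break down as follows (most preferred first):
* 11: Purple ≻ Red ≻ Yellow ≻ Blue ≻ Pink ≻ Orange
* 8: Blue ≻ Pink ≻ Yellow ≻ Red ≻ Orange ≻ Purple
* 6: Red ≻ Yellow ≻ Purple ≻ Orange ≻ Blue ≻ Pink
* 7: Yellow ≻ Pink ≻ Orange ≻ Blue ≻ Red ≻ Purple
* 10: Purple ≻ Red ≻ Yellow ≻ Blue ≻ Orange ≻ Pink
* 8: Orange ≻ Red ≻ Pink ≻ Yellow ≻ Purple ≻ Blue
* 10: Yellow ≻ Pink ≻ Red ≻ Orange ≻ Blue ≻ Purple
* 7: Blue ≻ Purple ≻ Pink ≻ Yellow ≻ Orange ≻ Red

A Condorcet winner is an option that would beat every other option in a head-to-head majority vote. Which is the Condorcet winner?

Red vs Yellow: 35–32
Red vs Pink: 35–32
Red vs Purple: 39–28
Red vs Blue: 45–22
Red vs Orange: 45–22
Red beats every other option.

Red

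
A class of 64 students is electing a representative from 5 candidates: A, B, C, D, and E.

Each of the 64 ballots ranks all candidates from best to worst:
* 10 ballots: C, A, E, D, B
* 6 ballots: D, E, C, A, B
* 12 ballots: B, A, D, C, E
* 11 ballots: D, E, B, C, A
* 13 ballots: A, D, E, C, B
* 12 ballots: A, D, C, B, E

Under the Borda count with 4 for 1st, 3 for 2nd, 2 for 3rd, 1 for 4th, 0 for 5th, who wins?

A: 10×3 + 6×1 + 12×3 + 11×0 + 13×4 + 12×4 = 172
B: 10×0 + 6×0 + 12×4 + 11×2 + 13×0 + 12×1 = 82
C: 10×4 + 6×2 + 12×1 + 11×1 + 13×1 + 12×2 = 112
D: 10×1 + 6×4 + 12×2 + 11×4 + 13×3 + 12×3 = 177
E: 10×2 + 6×3 + 12×0 + 11×3 + 13×2 + 12×0 = 97

D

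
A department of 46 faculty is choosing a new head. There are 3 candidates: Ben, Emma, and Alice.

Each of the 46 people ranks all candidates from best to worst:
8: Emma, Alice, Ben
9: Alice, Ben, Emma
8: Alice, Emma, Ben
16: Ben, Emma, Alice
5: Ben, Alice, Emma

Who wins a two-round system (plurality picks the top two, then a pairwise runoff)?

Round 1 first-place votes: Ben 21, Emma 8, Alice 17. Ben and Alice advance.
Runoff: Ben is ranked above Alice on 21 ballots, Alice above Ben on 25.

Alice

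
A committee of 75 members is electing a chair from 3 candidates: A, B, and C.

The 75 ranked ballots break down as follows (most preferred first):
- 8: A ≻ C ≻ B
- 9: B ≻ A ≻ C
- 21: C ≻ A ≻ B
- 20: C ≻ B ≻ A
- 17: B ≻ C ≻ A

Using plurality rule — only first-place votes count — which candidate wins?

C

First-place votes: A 8, B 26, C 41.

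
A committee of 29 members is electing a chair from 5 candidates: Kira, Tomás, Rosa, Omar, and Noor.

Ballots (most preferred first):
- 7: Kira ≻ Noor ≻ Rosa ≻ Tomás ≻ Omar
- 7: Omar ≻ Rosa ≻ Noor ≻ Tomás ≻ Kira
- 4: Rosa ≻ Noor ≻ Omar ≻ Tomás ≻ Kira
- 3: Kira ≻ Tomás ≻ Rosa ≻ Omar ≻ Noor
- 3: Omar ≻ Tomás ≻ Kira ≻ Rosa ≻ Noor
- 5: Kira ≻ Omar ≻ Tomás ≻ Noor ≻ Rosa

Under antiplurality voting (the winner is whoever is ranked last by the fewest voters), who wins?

Last-place votes: Kira 11, Tomás 0, Rosa 5, Omar 7, Noor 6.

Tomás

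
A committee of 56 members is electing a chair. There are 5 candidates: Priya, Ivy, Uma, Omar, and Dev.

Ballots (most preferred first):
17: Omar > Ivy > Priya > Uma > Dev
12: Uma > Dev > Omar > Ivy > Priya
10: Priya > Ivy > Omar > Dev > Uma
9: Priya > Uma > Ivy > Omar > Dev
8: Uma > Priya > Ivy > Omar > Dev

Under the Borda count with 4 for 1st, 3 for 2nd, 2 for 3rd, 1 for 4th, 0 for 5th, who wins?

Priya

Priya: 17×2 + 12×0 + 10×4 + 9×4 + 8×3 = 134
Ivy: 17×3 + 12×1 + 10×3 + 9×2 + 8×2 = 127
Uma: 17×1 + 12×4 + 10×0 + 9×3 + 8×4 = 124
Omar: 17×4 + 12×2 + 10×2 + 9×1 + 8×1 = 129
Dev: 17×0 + 12×3 + 10×1 + 9×0 + 8×0 = 46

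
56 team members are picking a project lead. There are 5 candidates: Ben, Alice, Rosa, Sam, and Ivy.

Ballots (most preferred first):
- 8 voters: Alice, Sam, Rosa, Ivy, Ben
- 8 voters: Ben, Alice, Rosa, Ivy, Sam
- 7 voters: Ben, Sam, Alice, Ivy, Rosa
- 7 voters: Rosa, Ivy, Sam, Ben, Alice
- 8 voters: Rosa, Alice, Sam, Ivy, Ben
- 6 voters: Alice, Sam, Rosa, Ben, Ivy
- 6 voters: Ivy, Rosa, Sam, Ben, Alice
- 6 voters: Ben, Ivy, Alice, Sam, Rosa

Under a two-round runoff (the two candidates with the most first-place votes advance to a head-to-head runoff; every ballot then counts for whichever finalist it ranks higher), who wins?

Round 1 first-place votes: Ben 21, Alice 14, Rosa 15, Sam 0, Ivy 6. Ben and Rosa advance.
Runoff: Ben is ranked above Rosa on 21 ballots, Rosa above Ben on 35.

Rosa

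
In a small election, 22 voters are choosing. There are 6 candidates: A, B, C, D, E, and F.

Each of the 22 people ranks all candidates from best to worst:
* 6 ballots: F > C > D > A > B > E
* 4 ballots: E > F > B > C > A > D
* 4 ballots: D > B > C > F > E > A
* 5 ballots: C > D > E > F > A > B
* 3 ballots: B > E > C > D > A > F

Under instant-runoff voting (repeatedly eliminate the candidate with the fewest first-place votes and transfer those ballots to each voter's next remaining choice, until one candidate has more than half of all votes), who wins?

Round 1: A 0, B 3, C 5, D 4, E 4, F 6. A eliminated.
Round 2: B 3, C 5, D 4, E 4, F 6. B eliminated.
Round 3: C 5, D 4, E 7, F 6. D eliminated.
Round 4: C 9, E 7, F 6. F eliminated.
Round 5: C 15, E 7. C has a majority (≥12).

C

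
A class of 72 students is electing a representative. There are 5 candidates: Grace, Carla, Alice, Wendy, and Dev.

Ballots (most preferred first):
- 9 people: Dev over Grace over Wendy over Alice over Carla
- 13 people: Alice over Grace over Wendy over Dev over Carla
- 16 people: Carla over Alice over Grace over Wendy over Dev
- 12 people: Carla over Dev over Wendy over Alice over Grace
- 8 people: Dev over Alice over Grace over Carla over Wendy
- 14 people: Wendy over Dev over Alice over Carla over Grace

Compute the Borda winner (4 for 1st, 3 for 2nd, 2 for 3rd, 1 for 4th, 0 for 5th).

Grace: 9×3 + 13×3 + 16×2 + 12×0 + 8×2 + 14×0 = 114
Carla: 9×0 + 13×0 + 16×4 + 12×4 + 8×1 + 14×1 = 134
Alice: 9×1 + 13×4 + 16×3 + 12×1 + 8×3 + 14×2 = 173
Wendy: 9×2 + 13×2 + 16×1 + 12×2 + 8×0 + 14×4 = 140
Dev: 9×4 + 13×1 + 16×0 + 12×3 + 8×4 + 14×3 = 159

Alice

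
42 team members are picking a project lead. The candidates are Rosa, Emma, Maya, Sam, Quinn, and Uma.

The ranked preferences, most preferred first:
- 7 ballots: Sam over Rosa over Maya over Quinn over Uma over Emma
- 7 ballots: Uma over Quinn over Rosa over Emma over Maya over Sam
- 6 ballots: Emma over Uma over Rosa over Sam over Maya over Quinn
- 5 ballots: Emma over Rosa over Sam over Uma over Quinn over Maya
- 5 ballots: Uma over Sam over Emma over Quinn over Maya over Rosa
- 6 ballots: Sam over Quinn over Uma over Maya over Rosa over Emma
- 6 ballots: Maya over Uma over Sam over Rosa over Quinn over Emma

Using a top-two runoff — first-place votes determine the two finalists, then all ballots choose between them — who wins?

Uma

Round 1 first-place votes: Rosa 0, Emma 11, Maya 6, Sam 13, Quinn 0, Uma 12. Sam and Uma advance.
Runoff: Sam is ranked above Uma on 18 ballots, Uma above Sam on 24.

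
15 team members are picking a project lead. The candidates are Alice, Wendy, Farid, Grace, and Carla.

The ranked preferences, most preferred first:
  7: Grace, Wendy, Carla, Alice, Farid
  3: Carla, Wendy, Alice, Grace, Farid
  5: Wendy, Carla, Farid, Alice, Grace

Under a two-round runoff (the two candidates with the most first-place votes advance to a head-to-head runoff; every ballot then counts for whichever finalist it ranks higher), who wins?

Round 1 first-place votes: Alice 0, Wendy 5, Farid 0, Grace 7, Carla 3. Grace and Wendy advance.
Runoff: Grace is ranked above Wendy on 7 ballots, Wendy above Grace on 8.

Wendy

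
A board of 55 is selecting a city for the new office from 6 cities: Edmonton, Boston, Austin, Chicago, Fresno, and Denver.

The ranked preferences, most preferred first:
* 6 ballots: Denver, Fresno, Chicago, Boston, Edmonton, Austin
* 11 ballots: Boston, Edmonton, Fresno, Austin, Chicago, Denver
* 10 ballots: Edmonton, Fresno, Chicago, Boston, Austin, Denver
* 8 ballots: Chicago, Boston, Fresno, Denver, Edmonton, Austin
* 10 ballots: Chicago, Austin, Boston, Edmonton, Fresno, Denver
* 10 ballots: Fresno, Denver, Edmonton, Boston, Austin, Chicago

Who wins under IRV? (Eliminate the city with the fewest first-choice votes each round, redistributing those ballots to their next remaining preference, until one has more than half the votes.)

Round 1: Edmonton 10, Boston 11, Austin 0, Chicago 18, Fresno 10, Denver 6. Austin eliminated.
Round 2: Edmonton 10, Boston 11, Chicago 18, Fresno 10, Denver 6. Denver eliminated.
Round 3: Edmonton 10, Boston 11, Chicago 18, Fresno 16. Edmonton eliminated.
Round 4: Boston 11, Chicago 18, Fresno 26. Boston eliminated.
Round 5: Chicago 18, Fresno 37. Fresno has a majority (≥28).

Fresno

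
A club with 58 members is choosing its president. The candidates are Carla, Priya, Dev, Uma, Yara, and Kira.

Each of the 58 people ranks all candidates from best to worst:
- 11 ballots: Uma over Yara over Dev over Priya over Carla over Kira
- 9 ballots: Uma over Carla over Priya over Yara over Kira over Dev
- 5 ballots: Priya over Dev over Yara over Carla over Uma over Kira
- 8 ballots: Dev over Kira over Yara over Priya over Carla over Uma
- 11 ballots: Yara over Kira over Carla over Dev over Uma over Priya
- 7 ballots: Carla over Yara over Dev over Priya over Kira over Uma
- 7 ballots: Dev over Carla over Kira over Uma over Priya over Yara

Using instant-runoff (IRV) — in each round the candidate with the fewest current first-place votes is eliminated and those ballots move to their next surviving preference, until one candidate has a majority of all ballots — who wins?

Round 1: Carla 7, Priya 5, Dev 15, Uma 20, Yara 11, Kira 0. Kira eliminated.
Round 2: Carla 7, Priya 5, Dev 15, Uma 20, Yara 11. Priya eliminated.
Round 3: Carla 7, Dev 20, Uma 20, Yara 11. Carla eliminated.
Round 4: Dev 20, Uma 20, Yara 18. Yara eliminated.
Round 5: Dev 38, Uma 20. Dev has a majority (≥30).

Dev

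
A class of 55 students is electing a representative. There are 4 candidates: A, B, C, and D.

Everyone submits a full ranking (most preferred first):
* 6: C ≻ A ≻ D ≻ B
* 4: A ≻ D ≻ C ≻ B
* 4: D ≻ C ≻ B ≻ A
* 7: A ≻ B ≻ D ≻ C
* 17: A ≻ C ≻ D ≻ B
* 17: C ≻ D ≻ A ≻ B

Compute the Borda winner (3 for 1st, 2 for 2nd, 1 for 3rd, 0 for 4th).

C

A: 6×2 + 4×3 + 4×0 + 7×3 + 17×3 + 17×1 = 113
B: 6×0 + 4×0 + 4×1 + 7×2 + 17×0 + 17×0 = 18
C: 6×3 + 4×1 + 4×2 + 7×0 + 17×2 + 17×3 = 115
D: 6×1 + 4×2 + 4×3 + 7×1 + 17×1 + 17×2 = 84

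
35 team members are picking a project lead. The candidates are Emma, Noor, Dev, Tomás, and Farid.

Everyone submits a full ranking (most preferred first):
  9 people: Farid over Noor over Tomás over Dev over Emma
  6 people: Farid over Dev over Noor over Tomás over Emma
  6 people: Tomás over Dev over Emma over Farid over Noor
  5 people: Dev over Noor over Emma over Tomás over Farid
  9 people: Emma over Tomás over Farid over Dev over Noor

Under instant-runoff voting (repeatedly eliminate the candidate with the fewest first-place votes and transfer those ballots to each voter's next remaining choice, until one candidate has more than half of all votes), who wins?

Round 1: Emma 9, Noor 0, Dev 5, Tomás 6, Farid 15. Noor eliminated.
Round 2: Emma 9, Dev 5, Tomás 6, Farid 15. Dev eliminated.
Round 3: Emma 14, Tomás 6, Farid 15. Tomás eliminated.
Round 4: Emma 20, Farid 15. Emma has a majority (≥18).

Emma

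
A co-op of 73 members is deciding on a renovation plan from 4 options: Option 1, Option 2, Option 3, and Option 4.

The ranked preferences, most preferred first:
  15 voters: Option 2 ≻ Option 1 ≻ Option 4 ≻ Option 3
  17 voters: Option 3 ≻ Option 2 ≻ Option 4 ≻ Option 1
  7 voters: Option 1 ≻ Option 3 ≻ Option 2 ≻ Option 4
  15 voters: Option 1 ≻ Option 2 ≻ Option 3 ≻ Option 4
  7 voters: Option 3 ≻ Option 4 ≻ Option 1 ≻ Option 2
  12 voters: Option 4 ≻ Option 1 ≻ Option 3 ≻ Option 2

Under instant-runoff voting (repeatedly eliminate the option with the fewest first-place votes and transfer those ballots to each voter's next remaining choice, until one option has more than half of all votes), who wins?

Round 1: Option 1 22, Option 2 15, Option 3 24, Option 4 12. Option 4 eliminated.
Round 2: Option 1 34, Option 2 15, Option 3 24. Option 2 eliminated.
Round 3: Option 1 49, Option 3 24. Option 1 has a majority (≥37).

Option 1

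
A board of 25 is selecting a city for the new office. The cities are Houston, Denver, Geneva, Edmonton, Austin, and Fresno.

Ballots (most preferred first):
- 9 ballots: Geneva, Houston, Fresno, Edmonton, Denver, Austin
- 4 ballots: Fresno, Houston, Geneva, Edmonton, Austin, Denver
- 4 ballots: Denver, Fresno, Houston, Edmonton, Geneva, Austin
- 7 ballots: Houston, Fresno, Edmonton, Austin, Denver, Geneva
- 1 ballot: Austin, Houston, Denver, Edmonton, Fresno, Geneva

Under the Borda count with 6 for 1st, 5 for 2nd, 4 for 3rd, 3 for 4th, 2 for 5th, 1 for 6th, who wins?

Houston: 9×5 + 4×5 + 4×4 + 7×6 + 1×5 = 128
Denver: 9×2 + 4×1 + 4×6 + 7×2 + 1×4 = 64
Geneva: 9×6 + 4×4 + 4×2 + 7×1 + 1×1 = 86
Edmonton: 9×3 + 4×3 + 4×3 + 7×4 + 1×3 = 82
Austin: 9×1 + 4×2 + 4×1 + 7×3 + 1×6 = 48
Fresno: 9×4 + 4×6 + 4×5 + 7×5 + 1×2 = 117

Houston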